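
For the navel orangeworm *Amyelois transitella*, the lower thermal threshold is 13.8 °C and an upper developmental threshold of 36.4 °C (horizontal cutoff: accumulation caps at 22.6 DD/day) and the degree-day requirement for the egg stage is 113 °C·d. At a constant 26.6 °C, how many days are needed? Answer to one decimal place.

8.8 days

Daily accumulation = 26.6 − 13.8 = 12.8 DD/day.
Duration = 113 / 12.8 = 8.828 ≈ 8.8 days.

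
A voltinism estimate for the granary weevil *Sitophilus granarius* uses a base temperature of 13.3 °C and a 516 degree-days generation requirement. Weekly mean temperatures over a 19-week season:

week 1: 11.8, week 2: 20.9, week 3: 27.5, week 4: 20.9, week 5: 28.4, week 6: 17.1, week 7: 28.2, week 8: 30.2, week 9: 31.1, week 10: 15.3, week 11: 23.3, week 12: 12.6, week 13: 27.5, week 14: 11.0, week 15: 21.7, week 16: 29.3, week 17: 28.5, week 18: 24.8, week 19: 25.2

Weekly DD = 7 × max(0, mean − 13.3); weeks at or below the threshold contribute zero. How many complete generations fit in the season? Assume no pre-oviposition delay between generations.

2 generations

Weekly DD (7 × max(0, T̄ − 13.3)): 0.0, 53.2, 99.4, 53.2, 105.7, 26.6, 104.3, 118.3, 124.6, 14.0, 70.0, 0.0, 99.4, 0.0, 58.8, 112.0, 106.4, 80.5, 83.3.
Season total = 1309.7 DD.
Complete generations = ⌊1309.7 / 516⌋ = 2.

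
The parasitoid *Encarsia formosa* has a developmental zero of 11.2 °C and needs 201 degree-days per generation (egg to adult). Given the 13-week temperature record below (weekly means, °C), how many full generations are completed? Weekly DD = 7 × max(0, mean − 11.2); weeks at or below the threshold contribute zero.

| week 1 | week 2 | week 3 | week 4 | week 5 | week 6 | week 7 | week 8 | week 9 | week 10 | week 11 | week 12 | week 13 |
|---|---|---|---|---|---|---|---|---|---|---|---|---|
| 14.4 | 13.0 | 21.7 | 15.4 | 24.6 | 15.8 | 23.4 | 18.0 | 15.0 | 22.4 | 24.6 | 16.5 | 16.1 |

3 generations

Weekly DD (7 × max(0, T̄ − 11.2)): 22.4, 12.6, 73.5, 29.4, 93.8, 32.2, 85.4, 47.6, 26.6, 78.4, 93.8, 37.1, 34.3.
Season total = 667.1 DD.
Complete generations = ⌊667.1 / 201⌋ = 3.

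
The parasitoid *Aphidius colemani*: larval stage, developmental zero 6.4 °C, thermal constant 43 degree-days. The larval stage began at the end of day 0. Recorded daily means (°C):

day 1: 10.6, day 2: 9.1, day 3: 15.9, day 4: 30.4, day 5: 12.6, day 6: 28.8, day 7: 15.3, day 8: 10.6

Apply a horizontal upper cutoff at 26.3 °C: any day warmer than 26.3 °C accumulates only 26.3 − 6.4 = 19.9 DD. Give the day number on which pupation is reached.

day 6

Daily DD above 6.4 °C (capped at 19.9): 4.2, 2.7, 9.5, 19.9, 6.2, 19.9, 8.9, 4.2.
Cumulative: 4.2, 6.9, 16.4, 36.3, 42.5, 62.4, 71.3, 75.5.
The total first reaches 43 DD on day 6.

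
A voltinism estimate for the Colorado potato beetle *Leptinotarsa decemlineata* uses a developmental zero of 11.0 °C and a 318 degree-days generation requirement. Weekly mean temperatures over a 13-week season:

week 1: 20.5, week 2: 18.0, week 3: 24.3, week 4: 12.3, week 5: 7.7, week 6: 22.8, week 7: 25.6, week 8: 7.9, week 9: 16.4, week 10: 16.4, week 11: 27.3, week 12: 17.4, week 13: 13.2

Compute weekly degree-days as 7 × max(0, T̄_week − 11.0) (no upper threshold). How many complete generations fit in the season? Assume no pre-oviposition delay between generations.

Weekly DD (7 × max(0, T̄ − 11.0)): 66.5, 49.0, 93.1, 9.1, 0.0, 82.6, 102.2, 0.0, 37.8, 37.8, 114.1, 44.8, 15.4.
Season total = 652.4 DD.
Complete generations = ⌊652.4 / 318⌋ = 2.

2 generations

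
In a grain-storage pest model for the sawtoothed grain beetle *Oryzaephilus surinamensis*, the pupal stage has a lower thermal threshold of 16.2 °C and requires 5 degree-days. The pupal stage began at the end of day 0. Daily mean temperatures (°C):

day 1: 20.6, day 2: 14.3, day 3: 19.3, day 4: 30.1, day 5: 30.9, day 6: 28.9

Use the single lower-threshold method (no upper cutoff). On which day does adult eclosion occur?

day 3

Daily DD above 16.2 °C: 4.4, 0.0, 3.1, 13.9, 14.7, 12.7.
Cumulative: 4.4, 4.4, 7.5, 21.4, 36.1, 48.8.
The total first reaches 5 DD on day 3.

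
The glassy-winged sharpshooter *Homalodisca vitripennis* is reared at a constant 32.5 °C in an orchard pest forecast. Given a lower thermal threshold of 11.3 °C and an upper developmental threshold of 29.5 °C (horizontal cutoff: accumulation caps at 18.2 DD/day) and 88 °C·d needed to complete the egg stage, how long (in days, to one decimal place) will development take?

Temperature 32.5 °C exceeds the upper threshold, so daily accumulation caps at 29.5 − 11.3 = 18.2 DD/day.
Duration = 88 / 18.2 = 4.835 ≈ 4.8 days.

4.8 days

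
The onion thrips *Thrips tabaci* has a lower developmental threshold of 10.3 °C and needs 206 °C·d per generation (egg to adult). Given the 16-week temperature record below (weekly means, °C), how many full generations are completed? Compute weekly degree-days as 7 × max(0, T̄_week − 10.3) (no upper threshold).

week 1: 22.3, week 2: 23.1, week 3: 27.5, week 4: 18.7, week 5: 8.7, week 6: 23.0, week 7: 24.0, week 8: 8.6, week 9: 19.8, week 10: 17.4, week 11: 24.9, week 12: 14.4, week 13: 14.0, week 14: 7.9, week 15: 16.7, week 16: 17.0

Weekly DD (7 × max(0, T̄ − 10.3)): 84.0, 89.6, 120.4, 58.8, 0.0, 88.9, 95.9, 0.0, 66.5, 49.7, 102.2, 28.7, 25.9, 0.0, 44.8, 46.9.
Season total = 902.3 DD.
Complete generations = ⌊902.3 / 206⌋ = 4.

4 generations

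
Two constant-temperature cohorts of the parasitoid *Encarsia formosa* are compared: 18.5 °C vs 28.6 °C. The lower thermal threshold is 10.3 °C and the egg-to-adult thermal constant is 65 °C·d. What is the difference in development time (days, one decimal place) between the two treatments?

At 18.5 °C: 65 / (18.5 − 10.3) = 65 / 8.2 = 7.927 d.
At 28.6 °C: 65 / (28.6 − 10.3) = 65 / 18.3 = 3.552 d.
Difference = |7.927 − 3.552| = 4.375 ≈ 4.4 days.

4.4 days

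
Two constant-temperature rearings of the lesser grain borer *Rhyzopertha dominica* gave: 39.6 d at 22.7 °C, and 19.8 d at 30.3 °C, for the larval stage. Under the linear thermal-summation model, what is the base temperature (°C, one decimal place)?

15.1 °C

Linear rate model ⇒ the product D·(T − T_b) is constant across temperatures.
39.6·(22.7 − T_b) = 19.8·(30.3 − T_b)
T_b = (39.6·22.7 − 19.8·30.3) / (39.6 − 19.8) = 298.98 / 19.8 = 15.100 °C ≈ 15.1 °C.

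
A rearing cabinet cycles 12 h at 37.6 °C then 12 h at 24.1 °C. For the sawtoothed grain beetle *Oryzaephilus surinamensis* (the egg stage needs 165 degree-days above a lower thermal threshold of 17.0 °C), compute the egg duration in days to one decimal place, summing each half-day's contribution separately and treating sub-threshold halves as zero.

Day half: max(0, 37.6 − 17.0) × 0.5 = 20.6 × 0.5 = 10.30 DD.
Night half: max(0, 24.1 − 17.0) × 0.5 = 7.1 × 0.5 = 3.55 DD.
Per 24 h: 13.85 DD/day.
Duration = 165 / 13.85 = 11.913 ≈ 11.9 days.

11.9 days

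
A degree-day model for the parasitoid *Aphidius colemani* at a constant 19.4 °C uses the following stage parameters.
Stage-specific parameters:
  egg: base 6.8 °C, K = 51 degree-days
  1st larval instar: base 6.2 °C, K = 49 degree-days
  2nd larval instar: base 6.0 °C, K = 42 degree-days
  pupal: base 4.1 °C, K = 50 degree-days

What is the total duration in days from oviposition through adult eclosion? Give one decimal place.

egg: 51 / (19.4 − 6.8) = 51 / 12.6 = 4.048 d.
1st larval instar: 49 / (19.4 − 6.2) = 49 / 13.2 = 3.712 d.
2nd larval instar: 42 / (19.4 − 6.0) = 42 / 13.4 = 3.134 d.
pupal: 50 / (19.4 − 4.1) = 50 / 15.3 = 3.268 d.
Sum = 14.162 ≈ 14.2 days.

14.2 days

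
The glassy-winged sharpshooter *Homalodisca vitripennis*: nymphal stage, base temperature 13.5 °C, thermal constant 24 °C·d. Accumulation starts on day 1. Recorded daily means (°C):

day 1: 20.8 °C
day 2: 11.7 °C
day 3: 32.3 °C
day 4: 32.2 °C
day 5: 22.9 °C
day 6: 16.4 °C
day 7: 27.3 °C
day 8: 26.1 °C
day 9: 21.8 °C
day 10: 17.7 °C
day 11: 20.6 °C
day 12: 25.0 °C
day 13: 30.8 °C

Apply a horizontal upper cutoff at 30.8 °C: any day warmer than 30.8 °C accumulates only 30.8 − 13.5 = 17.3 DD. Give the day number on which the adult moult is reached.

Daily DD above 13.5 °C (capped at 17.3): 7.3, 0.0, 17.3, 17.3, 9.4, 2.9, 13.8, 12.6, 8.3, 4.2, 7.1, 11.5, 17.3.
Cumulative: 7.3, 7.3, 24.6, 41.9, 51.3, 54.2, 68.0, 80.6, 88.9, 93.1, 100.2, 111.7, 129.0.
The total first reaches 24 DD on day 3.

day 3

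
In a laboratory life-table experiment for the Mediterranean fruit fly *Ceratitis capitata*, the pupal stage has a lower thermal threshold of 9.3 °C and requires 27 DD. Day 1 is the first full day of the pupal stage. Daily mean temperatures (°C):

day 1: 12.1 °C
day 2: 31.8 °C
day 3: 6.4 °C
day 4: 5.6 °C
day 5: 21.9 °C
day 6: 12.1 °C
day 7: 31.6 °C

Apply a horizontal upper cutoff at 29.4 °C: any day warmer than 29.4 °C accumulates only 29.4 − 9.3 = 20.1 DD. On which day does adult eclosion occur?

day 5

Daily DD above 9.3 °C (capped at 20.1): 2.8, 20.1, 0.0, 0.0, 12.6, 2.8, 20.1.
Cumulative: 2.8, 22.9, 22.9, 22.9, 35.5, 38.3, 58.4.
The total first reaches 27 DD on day 5.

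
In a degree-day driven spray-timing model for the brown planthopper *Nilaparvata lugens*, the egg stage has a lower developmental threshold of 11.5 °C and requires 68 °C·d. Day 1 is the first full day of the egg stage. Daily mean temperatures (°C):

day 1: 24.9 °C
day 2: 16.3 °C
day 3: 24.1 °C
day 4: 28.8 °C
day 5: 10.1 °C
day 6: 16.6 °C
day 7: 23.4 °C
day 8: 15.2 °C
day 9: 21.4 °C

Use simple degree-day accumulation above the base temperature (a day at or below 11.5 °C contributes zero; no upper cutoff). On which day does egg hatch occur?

Daily DD above 11.5 °C: 13.4, 4.8, 12.6, 17.3, 0.0, 5.1, 11.9, 3.7, 9.9.
Cumulative: 13.4, 18.2, 30.8, 48.1, 48.1, 53.2, 65.1, 68.8, 78.7.
The total first reaches 68 DD on day 8.

day 8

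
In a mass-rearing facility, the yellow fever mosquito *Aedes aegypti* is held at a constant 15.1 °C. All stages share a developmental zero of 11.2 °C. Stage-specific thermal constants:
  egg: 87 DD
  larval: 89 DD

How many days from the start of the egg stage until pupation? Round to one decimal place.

Daily accumulation at 15.1 °C = 15.1 − 11.2 = 3.9 DD/day.
Total K = 87 + 89 = 176 DD.
Total duration = 176 / 3.9 = 45.128 ≈ 45.1 days.

45.1 days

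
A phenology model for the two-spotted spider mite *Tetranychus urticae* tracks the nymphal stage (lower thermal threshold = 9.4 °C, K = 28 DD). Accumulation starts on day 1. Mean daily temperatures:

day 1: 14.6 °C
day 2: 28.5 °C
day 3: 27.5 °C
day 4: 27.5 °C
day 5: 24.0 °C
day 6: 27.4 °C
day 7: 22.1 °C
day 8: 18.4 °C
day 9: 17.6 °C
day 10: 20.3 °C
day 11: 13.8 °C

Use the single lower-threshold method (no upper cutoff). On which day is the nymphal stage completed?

day 3

Daily DD above 9.4 °C: 5.2, 19.1, 18.1, 18.1, 14.6, 18.0, 12.7, 9.0, 8.2, 10.9, 4.4.
Cumulative: 5.2, 24.3, 42.4, 60.5, 75.1, 93.1, 105.8, 114.8, 123.0, 133.9, 138.3.
The total first reaches 28 DD on day 3.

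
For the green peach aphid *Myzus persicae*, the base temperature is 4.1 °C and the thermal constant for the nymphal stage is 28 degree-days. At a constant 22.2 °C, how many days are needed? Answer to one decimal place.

Daily accumulation = 22.2 − 4.1 = 18.1 DD/day.
Duration = 28 / 18.1 = 1.547 ≈ 1.5 days.

1.5 days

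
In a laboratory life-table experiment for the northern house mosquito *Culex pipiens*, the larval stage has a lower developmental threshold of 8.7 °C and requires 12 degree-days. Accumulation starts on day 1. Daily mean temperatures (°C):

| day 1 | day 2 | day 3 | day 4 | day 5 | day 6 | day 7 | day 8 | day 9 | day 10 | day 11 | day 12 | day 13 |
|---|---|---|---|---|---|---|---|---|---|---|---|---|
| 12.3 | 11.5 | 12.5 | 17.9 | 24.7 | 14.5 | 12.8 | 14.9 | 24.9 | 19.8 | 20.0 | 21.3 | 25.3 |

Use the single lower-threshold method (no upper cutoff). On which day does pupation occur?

Daily DD above 8.7 °C: 3.6, 2.8, 3.8, 9.2, 16.0, 5.8, 4.1, 6.2, 16.2, 11.1, 11.3, 12.6, 16.6.
Cumulative: 3.6, 6.4, 10.2, 19.4, 35.4, 41.2, 45.3, 51.5, 67.7, 78.8, 90.1, 102.7, 119.3.
The total first reaches 12 DD on day 4.

day 4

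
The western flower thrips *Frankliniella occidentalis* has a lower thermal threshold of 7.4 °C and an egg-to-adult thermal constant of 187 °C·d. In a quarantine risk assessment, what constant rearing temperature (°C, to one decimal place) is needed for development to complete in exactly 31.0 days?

Required daily accumulation = 187 / 31.0 = 6.032 DD/day.
T = T_base + 6.032 = 7.4 + 6.032 = 13.432 ≈ 13.4 °C.

13.4 °C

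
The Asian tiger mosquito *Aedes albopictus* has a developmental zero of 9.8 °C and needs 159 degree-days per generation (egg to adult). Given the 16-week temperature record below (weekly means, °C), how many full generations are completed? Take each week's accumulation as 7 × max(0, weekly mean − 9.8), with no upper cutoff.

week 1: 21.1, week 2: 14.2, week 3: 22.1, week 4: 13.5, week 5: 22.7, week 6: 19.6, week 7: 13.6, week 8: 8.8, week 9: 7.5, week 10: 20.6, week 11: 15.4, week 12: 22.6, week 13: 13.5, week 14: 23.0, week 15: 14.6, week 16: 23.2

Weekly DD (7 × max(0, T̄ − 9.8)): 79.1, 30.8, 86.1, 25.9, 90.3, 68.6, 26.6, 0.0, 0.0, 75.6, 39.2, 89.6, 25.9, 92.4, 33.6, 93.8.
Season total = 857.5 DD.
Complete generations = ⌊857.5 / 159⌋ = 5.

5 generations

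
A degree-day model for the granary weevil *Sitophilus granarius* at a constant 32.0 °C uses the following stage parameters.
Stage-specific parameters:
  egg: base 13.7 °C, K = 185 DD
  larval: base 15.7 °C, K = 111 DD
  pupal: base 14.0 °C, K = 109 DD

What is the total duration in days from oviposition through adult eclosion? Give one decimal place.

23.0 days

egg: 185 / (32.0 − 13.7) = 185 / 18.3 = 10.109 d.
larval: 111 / (32.0 − 15.7) = 111 / 16.3 = 6.810 d.
pupal: 109 / (32.0 − 14.0) = 109 / 18.0 = 6.056 d.
Sum = 22.975 ≈ 23.0 days.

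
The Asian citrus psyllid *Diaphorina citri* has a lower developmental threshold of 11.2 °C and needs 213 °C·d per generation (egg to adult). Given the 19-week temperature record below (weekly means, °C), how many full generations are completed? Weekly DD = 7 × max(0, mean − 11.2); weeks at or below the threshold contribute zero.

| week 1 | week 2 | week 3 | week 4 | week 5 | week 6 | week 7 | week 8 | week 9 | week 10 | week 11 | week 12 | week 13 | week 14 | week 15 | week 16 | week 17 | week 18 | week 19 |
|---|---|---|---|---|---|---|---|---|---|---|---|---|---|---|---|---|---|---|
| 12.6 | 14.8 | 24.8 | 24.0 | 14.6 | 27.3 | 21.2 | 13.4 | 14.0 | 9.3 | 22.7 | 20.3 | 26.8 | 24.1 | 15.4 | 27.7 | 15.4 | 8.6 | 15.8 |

4 generations

Weekly DD (7 × max(0, T̄ − 11.2)): 9.8, 25.2, 95.2, 89.6, 23.8, 112.7, 70.0, 15.4, 19.6, 0.0, 80.5, 63.7, 109.2, 90.3, 29.4, 115.5, 29.4, 0.0, 32.2.
Season total = 1011.5 DD.
Complete generations = ⌊1011.5 / 213⌋ = 4.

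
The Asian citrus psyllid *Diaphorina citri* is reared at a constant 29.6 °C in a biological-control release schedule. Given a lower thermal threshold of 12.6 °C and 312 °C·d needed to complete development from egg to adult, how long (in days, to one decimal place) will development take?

Daily accumulation = 29.6 − 12.6 = 17.0 DD/day.
Duration = 312 / 17.0 = 18.353 ≈ 18.4 days.

18.4 days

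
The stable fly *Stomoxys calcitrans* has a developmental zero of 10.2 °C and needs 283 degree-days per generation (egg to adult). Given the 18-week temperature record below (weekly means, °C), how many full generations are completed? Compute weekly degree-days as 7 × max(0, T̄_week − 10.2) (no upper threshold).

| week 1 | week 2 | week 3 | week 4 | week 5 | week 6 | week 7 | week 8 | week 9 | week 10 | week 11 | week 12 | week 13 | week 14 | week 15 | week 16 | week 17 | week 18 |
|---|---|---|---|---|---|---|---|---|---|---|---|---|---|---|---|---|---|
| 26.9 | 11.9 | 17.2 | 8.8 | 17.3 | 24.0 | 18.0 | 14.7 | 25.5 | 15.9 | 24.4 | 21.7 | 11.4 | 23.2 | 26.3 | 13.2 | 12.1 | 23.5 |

3 generations

Weekly DD (7 × max(0, T̄ − 10.2)): 116.9, 11.9, 49.0, 0.0, 49.7, 96.6, 54.6, 31.5, 107.1, 39.9, 99.4, 80.5, 8.4, 91.0, 112.7, 21.0, 13.3, 93.1.
Season total = 1076.6 DD.
Complete generations = ⌊1076.6 / 283⌋ = 3.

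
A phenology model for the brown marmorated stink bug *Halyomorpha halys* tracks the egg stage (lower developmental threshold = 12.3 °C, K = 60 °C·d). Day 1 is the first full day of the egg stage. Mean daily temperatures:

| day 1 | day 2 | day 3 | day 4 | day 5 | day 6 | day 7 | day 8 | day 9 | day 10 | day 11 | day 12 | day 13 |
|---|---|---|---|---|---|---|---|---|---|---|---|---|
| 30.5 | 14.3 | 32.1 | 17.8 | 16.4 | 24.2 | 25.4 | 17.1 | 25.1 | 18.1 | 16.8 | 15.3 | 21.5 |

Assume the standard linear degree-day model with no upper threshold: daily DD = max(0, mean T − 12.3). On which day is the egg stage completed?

Daily DD above 12.3 °C: 18.2, 2.0, 19.8, 5.5, 4.1, 11.9, 13.1, 4.8, 12.8, 5.8, 4.5, 3.0, 9.2.
Cumulative: 18.2, 20.2, 40.0, 45.5, 49.6, 61.5, 74.6, 79.4, 92.2, 98.0, 102.5, 105.5, 114.7.
The total first reaches 60 DD on day 6.

day 6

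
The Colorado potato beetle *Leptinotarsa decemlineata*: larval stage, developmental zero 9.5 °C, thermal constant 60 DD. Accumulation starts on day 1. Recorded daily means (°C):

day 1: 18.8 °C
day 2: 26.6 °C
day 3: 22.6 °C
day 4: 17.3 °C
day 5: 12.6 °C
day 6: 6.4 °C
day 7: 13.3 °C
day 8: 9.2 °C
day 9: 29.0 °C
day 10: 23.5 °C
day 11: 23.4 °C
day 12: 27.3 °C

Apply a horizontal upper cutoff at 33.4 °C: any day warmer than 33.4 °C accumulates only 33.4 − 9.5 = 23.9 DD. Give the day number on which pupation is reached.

Daily DD above 9.5 °C (capped at 23.9): 9.3, 17.1, 13.1, 7.8, 3.1, 0.0, 3.8, 0.0, 19.5, 14.0, 13.9, 17.8.
Cumulative: 9.3, 26.4, 39.5, 47.3, 50.4, 50.4, 54.2, 54.2, 73.7, 87.7, 101.6, 119.4.
The total first reaches 60 DD on day 9.

day 9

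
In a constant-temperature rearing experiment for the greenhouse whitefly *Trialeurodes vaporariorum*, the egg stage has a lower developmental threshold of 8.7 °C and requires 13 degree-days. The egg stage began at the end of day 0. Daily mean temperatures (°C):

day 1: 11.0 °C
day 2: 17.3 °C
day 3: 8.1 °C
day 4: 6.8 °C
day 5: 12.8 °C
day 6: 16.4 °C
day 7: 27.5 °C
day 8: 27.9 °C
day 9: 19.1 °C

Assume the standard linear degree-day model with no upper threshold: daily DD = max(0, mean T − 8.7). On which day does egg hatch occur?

Daily DD above 8.7 °C: 2.3, 8.6, 0.0, 0.0, 4.1, 7.7, 18.8, 19.2, 10.4.
Cumulative: 2.3, 10.9, 10.9, 10.9, 15.0, 22.7, 41.5, 60.7, 71.1.
The total first reaches 13 DD on day 5.

day 5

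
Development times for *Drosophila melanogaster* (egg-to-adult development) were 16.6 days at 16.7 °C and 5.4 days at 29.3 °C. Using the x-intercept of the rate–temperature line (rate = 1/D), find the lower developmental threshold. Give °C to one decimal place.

Equal thermal constants: D₁(T₁ − T_b) = D₂(T₂ − T_b).
16.6·(16.7 − T_b) = 5.4·(29.3 − T_b)
T_b = (16.6·16.7 − 5.4·29.3) / (16.6 − 5.4) = 119.00 / 11.2 = 10.625 °C ≈ 10.6 °C.

10.6 °C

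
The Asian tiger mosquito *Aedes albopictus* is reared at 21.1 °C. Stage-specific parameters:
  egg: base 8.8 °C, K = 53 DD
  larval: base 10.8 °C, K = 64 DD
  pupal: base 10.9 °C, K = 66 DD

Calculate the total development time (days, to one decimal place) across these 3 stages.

17.0 days

egg: 53 / (21.1 − 8.8) = 53 / 12.3 = 4.309 d.
larval: 64 / (21.1 − 10.8) = 64 / 10.3 = 6.214 d.
pupal: 66 / (21.1 − 10.9) = 66 / 10.2 = 6.471 d.
Sum = 16.993 ≈ 17.0 days.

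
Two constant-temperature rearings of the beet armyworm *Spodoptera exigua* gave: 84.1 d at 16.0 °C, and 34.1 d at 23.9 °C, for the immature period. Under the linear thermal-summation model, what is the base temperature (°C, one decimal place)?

10.6 °C

Equal thermal constants: D₁(T₁ − T_b) = D₂(T₂ − T_b).
84.1·(16.0 − T_b) = 34.1·(23.9 − T_b)
T_b = (84.1·16.0 − 34.1·23.9) / (84.1 − 34.1) = 530.61 / 50.0 = 10.612 °C ≈ 10.6 °C.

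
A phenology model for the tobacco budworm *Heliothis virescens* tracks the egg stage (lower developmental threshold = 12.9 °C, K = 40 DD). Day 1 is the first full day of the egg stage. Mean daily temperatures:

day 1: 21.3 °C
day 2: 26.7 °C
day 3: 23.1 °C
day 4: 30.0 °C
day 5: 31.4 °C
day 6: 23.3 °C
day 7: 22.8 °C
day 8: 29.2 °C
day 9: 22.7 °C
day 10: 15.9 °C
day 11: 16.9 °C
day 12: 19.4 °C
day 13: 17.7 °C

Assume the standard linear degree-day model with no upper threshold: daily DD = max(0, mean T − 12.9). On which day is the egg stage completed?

Daily DD above 12.9 °C: 8.4, 13.8, 10.2, 17.1, 18.5, 10.4, 9.9, 16.3, 9.8, 3.0, 4.0, 6.5, 4.8.
Cumulative: 8.4, 22.2, 32.4, 49.5, 68.0, 78.4, 88.3, 104.6, 114.4, 117.4, 121.4, 127.9, 132.7.
The total first reaches 40 DD on day 4.

day 4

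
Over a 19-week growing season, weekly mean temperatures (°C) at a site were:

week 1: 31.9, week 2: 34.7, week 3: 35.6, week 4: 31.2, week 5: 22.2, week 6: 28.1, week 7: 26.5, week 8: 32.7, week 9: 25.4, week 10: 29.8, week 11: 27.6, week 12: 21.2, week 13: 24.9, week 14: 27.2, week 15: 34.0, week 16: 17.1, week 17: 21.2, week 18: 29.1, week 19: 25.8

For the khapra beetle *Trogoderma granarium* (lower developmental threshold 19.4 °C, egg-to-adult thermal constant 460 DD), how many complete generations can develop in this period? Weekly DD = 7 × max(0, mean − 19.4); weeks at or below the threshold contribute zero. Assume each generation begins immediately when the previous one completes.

2 generations

Weekly DD (7 × max(0, T̄ − 19.4)): 87.5, 107.1, 113.4, 82.6, 19.6, 60.9, 49.7, 93.1, 42.0, 72.8, 57.4, 12.6, 38.5, 54.6, 102.2, 0.0, 12.6, 67.9, 44.8.
Season total = 1119.3 DD.
Complete generations = ⌊1119.3 / 460⌋ = 2.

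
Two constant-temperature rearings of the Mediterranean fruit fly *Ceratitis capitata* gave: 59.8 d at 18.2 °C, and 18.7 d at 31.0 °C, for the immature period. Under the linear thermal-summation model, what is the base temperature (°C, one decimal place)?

12.4 °C

Linear rate model ⇒ the product D·(T − T_b) is constant across temperatures.
59.8·(18.2 − T_b) = 18.7·(31.0 − T_b)
T_b = (59.8·18.2 − 18.7·31.0) / (59.8 − 18.7) = 508.66 / 41.1 = 12.376 °C ≈ 12.4 °C.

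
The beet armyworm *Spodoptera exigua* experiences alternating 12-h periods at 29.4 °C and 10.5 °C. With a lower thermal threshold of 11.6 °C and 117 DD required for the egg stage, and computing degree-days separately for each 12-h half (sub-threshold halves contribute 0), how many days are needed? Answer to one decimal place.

Day half: max(0, 29.4 − 11.6) × 0.5 = 17.8 × 0.5 = 8.90 DD.
Night half: max(0, 10.5 − 11.6) × 0.5 = 0.0 × 0.5 = 0.00 DD.
Per 24 h: 8.90 DD/day.
Duration = 117 / 8.90 = 13.146 ≈ 13.1 days.

13.1 days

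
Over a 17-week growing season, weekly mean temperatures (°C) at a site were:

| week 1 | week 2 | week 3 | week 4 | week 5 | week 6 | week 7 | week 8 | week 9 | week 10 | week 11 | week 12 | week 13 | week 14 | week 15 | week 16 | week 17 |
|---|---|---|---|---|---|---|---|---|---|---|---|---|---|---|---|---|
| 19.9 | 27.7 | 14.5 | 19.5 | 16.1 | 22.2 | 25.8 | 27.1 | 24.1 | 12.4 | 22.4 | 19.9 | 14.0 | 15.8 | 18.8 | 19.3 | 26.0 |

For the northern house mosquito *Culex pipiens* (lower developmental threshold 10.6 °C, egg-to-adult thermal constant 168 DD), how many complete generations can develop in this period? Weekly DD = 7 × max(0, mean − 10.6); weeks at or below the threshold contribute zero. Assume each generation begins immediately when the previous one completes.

Weekly DD (7 × max(0, T̄ − 10.6)): 65.1, 119.7, 27.3, 62.3, 38.5, 81.2, 106.4, 115.5, 94.5, 12.6, 82.6, 65.1, 23.8, 36.4, 57.4, 60.9, 107.8.
Season total = 1157.1 DD.
Complete generations = ⌊1157.1 / 168⌋ = 6.

6 generations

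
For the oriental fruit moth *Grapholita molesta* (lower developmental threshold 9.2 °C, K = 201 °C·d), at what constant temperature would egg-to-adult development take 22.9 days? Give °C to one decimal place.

18.0 °C

Required daily accumulation = 201 / 22.9 = 8.777 DD/day.
T = T_base + 8.777 = 9.2 + 8.777 = 17.977 ≈ 18.0 °C.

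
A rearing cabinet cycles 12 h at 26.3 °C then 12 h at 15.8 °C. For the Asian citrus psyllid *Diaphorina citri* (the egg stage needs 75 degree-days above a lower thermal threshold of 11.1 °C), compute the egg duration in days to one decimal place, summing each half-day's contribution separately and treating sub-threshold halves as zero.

Day half: max(0, 26.3 − 11.1) × 0.5 = 15.2 × 0.5 = 7.60 DD.
Night half: max(0, 15.8 − 11.1) × 0.5 = 4.7 × 0.5 = 2.35 DD.
Per 24 h: 9.95 DD/day.
Duration = 75 / 9.95 = 7.538 ≈ 7.5 days.

7.5 days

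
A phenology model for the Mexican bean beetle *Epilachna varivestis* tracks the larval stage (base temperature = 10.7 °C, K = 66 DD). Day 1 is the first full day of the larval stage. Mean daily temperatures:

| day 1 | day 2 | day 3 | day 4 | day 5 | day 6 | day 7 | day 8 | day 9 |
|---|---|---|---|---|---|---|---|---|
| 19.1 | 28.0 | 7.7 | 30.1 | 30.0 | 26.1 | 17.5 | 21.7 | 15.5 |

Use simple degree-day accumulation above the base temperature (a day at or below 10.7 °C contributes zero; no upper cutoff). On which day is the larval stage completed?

day 6

Daily DD above 10.7 °C: 8.4, 17.3, 0.0, 19.4, 19.3, 15.4, 6.8, 11.0, 4.8.
Cumulative: 8.4, 25.7, 25.7, 45.1, 64.4, 79.8, 86.6, 97.6, 102.4.
The total first reaches 66 DD on day 6.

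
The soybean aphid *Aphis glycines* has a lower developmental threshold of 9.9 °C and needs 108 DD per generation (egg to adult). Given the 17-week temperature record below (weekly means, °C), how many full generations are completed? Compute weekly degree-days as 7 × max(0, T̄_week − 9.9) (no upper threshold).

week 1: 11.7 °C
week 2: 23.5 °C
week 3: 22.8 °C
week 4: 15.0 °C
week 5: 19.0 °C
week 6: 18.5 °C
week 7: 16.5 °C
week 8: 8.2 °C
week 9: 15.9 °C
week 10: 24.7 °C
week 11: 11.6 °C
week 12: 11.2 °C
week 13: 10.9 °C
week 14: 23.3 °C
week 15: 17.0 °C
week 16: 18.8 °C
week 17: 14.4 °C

Weekly DD (7 × max(0, T̄ − 9.9)): 12.6, 95.2, 90.3, 35.7, 63.7, 60.2, 46.2, 0.0, 42.0, 103.6, 11.9, 9.1, 7.0, 93.8, 49.7, 62.3, 31.5.
Season total = 814.8 DD.
Complete generations = ⌊814.8 / 108⌋ = 7.

7 generations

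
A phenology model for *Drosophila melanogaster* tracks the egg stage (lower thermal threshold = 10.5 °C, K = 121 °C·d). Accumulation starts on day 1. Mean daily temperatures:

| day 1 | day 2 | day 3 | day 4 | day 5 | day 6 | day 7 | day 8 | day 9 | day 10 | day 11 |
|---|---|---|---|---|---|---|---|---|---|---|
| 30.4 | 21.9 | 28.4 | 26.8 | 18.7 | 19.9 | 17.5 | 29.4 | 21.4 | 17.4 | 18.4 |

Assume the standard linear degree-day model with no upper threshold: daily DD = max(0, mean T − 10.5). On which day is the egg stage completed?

day 10

Daily DD above 10.5 °C: 19.9, 11.4, 17.9, 16.3, 8.2, 9.4, 7.0, 18.9, 10.9, 6.9, 7.9.
Cumulative: 19.9, 31.3, 49.2, 65.5, 73.7, 83.1, 90.1, 109.0, 119.9, 126.8, 134.7.
The total first reaches 121 DD on day 10.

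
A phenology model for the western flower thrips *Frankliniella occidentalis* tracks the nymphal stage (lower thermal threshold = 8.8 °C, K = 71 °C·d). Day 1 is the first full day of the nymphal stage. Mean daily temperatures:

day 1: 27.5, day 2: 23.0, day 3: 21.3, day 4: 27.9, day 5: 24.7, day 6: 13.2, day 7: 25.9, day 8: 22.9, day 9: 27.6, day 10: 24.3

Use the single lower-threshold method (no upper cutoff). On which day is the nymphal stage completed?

Daily DD above 8.8 °C: 18.7, 14.2, 12.5, 19.1, 15.9, 4.4, 17.1, 14.1, 18.8, 15.5.
Cumulative: 18.7, 32.9, 45.4, 64.5, 80.4, 84.8, 101.9, 116.0, 134.8, 150.3.
The total first reaches 71 DD on day 5.

day 5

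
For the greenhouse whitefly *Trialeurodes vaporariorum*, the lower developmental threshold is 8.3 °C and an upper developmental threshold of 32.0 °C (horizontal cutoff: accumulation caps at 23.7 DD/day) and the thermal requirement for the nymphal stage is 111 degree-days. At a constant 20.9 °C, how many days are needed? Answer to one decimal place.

Daily accumulation = 20.9 − 8.3 = 12.6 DD/day.
Duration = 111 / 12.6 = 8.810 ≈ 8.8 days.

8.8 days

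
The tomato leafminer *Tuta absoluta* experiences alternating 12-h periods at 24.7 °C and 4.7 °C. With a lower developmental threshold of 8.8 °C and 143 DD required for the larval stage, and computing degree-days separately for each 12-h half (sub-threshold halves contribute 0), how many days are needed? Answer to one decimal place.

Day half: max(0, 24.7 − 8.8) × 0.5 = 15.9 × 0.5 = 7.95 DD.
Night half: max(0, 4.7 − 8.8) × 0.5 = 0.0 × 0.5 = 0.00 DD.
Per 24 h: 7.95 DD/day.
Duration = 143 / 7.95 = 17.987 ≈ 18.0 days.

18.0 days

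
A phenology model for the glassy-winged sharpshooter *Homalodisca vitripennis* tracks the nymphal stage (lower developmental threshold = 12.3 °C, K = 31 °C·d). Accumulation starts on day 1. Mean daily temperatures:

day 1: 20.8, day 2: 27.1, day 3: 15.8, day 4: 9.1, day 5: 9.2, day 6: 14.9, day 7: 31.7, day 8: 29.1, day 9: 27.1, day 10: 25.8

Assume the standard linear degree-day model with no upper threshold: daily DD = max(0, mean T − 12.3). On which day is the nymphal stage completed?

Daily DD above 12.3 °C: 8.5, 14.8, 3.5, 0.0, 0.0, 2.6, 19.4, 16.8, 14.8, 13.5.
Cumulative: 8.5, 23.3, 26.8, 26.8, 26.8, 29.4, 48.8, 65.6, 80.4, 93.9.
The total first reaches 31 DD on day 7.

day 7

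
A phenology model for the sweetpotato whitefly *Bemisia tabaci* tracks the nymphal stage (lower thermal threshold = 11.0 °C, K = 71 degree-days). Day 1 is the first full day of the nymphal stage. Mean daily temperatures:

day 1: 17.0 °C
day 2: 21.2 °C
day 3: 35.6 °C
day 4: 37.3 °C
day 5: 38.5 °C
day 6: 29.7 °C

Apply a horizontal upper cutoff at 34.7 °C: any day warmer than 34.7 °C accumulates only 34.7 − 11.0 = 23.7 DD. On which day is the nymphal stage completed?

day 5

Daily DD above 11.0 °C (capped at 23.7): 6.0, 10.2, 23.7, 23.7, 23.7, 18.7.
Cumulative: 6.0, 16.2, 39.9, 63.6, 87.3, 106.0.
The total first reaches 71 DD on day 5.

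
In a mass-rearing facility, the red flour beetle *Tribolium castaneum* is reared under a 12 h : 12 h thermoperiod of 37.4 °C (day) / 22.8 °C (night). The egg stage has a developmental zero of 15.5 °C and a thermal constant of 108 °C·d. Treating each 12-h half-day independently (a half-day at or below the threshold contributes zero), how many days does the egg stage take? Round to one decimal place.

7.4 days

Day half: max(0, 37.4 − 15.5) × 0.5 = 21.9 × 0.5 = 10.95 DD.
Night half: max(0, 22.8 − 15.5) × 0.5 = 7.3 × 0.5 = 3.65 DD.
Per 24 h: 14.60 DD/day.
Duration = 108 / 14.60 = 7.397 ≈ 7.4 days.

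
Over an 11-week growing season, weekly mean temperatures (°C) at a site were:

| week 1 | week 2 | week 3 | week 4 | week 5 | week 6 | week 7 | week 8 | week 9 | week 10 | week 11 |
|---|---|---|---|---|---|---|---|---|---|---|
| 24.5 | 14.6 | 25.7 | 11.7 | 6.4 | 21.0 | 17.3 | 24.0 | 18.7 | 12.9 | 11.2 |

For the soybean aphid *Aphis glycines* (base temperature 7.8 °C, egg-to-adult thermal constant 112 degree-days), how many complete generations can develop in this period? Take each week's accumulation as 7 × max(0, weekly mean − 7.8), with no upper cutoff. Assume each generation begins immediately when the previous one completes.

Weekly DD (7 × max(0, T̄ − 7.8)): 116.9, 47.6, 125.3, 27.3, 0.0, 92.4, 66.5, 113.4, 76.3, 35.7, 23.8.
Season total = 725.2 DD.
Complete generations = ⌊725.2 / 112⌋ = 6.

6 generations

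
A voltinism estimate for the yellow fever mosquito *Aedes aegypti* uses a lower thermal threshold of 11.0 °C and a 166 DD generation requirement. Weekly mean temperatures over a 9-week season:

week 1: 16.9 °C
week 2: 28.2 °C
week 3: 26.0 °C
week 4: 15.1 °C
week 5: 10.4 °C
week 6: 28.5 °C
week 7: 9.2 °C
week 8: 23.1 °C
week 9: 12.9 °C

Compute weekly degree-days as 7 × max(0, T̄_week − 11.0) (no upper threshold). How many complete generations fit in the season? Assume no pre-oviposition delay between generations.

Weekly DD (7 × max(0, T̄ − 11.0)): 41.3, 120.4, 105.0, 28.7, 0.0, 122.5, 0.0, 84.7, 13.3.
Season total = 515.9 DD.
Complete generations = ⌊515.9 / 166⌋ = 3.

3 generations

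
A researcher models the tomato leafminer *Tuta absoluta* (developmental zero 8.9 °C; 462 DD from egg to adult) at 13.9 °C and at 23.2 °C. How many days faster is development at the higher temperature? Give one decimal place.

60.1 days

At 13.9 °C: 462 / (13.9 − 8.9) = 462 / 5.0 = 92.400 d.
At 23.2 °C: 462 / (23.2 − 8.9) = 462 / 14.3 = 32.308 d.
Difference = |92.400 − 32.308| = 60.092 ≈ 60.1 days.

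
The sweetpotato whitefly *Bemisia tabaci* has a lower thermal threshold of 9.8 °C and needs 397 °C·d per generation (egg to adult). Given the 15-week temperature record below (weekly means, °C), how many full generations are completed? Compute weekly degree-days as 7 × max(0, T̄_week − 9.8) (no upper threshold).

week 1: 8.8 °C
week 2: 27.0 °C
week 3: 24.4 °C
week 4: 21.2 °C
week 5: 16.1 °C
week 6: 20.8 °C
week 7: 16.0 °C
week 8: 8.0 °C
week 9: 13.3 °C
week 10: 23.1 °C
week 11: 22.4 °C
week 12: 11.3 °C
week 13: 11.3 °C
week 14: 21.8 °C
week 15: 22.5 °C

Weekly DD (7 × max(0, T̄ − 9.8)): 0.0, 120.4, 102.2, 79.8, 44.1, 77.0, 43.4, 0.0, 24.5, 93.1, 88.2, 10.5, 10.5, 84.0, 88.9.
Season total = 866.6 DD.
Complete generations = ⌊866.6 / 397⌋ = 2.

2 generations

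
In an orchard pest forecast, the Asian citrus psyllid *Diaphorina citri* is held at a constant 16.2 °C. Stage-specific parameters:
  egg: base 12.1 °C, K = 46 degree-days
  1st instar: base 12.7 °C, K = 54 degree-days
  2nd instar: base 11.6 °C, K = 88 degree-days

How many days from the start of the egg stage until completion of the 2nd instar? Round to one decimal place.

egg: 46 / (16.2 − 12.1) = 46 / 4.1 = 11.220 d.
1st instar: 54 / (16.2 − 12.7) = 54 / 3.5 = 15.429 d.
2nd instar: 88 / (16.2 − 11.6) = 88 / 4.6 = 19.130 d.
Sum = 45.779 ≈ 45.8 days.

45.8 days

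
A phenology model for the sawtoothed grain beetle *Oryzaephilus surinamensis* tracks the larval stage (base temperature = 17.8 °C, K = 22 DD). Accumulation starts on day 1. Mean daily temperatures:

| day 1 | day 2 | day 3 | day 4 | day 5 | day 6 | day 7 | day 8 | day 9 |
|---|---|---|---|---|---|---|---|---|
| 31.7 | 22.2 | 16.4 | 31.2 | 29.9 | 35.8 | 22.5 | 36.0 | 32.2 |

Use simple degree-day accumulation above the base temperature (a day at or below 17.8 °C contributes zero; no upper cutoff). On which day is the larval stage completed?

day 4

Daily DD above 17.8 °C: 13.9, 4.4, 0.0, 13.4, 12.1, 18.0, 4.7, 18.2, 14.4.
Cumulative: 13.9, 18.3, 18.3, 31.7, 43.8, 61.8, 66.5, 84.7, 99.1.
The total first reaches 22 DD on day 4.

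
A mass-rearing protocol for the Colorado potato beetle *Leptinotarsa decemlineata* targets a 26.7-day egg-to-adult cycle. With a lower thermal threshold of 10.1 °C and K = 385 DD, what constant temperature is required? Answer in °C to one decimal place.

Required daily accumulation = 385 / 26.7 = 14.419 DD/day.
T = T_base + 14.419 = 10.1 + 14.419 = 24.519 ≈ 24.5 °C.

24.5 °C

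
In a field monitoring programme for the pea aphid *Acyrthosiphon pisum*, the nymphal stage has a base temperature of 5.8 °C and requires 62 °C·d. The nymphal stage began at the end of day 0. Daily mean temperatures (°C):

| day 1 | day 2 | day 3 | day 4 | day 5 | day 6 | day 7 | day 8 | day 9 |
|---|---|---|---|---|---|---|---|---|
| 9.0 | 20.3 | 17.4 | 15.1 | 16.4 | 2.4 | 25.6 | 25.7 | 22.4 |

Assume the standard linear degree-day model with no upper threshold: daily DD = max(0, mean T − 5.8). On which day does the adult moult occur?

day 7

Daily DD above 5.8 °C: 3.2, 14.5, 11.6, 9.3, 10.6, 0.0, 19.8, 19.9, 16.6.
Cumulative: 3.2, 17.7, 29.3, 38.6, 49.2, 49.2, 69.0, 88.9, 105.5.
The total first reaches 62 DD on day 7.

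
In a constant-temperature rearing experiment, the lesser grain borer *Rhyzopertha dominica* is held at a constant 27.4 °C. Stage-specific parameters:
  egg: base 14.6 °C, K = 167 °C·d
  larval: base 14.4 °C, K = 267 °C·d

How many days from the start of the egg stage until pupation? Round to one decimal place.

33.6 days

egg: 167 / (27.4 − 14.6) = 167 / 12.8 = 13.047 d.
larval: 267 / (27.4 − 14.4) = 267 / 13.0 = 20.538 d.
Sum = 33.585 ≈ 33.6 days.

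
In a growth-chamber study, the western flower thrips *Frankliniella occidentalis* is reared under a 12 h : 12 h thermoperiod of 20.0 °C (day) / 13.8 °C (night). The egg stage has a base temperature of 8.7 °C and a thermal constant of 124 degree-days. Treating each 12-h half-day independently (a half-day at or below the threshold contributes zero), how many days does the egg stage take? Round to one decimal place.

Day half: max(0, 20.0 − 8.7) × 0.5 = 11.3 × 0.5 = 5.65 DD.
Night half: max(0, 13.8 − 8.7) × 0.5 = 5.1 × 0.5 = 2.55 DD.
Per 24 h: 8.20 DD/day.
Duration = 124 / 8.20 = 15.122 ≈ 15.1 days.

15.1 days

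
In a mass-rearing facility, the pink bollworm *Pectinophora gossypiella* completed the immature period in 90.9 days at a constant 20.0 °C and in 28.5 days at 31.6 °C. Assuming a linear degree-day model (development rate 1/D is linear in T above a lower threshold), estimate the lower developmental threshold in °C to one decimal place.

Linear rate model ⇒ the product D·(T − T_b) is constant across temperatures.
90.9·(20.0 − T_b) = 28.5·(31.6 − T_b)
T_b = (90.9·20.0 − 28.5·31.6) / (90.9 − 28.5) = 917.40 / 62.4 = 14.702 °C ≈ 14.7 °C.

14.7 °C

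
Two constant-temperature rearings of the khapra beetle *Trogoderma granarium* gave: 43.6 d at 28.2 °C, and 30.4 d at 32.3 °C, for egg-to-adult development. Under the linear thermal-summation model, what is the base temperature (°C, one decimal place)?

Linear rate model ⇒ the product D·(T − T_b) is constant across temperatures.
43.6·(28.2 − T_b) = 30.4·(32.3 − T_b)
T_b = (43.6·28.2 − 30.4·32.3) / (43.6 − 30.4) = 247.60 / 13.2 = 18.758 °C ≈ 18.8 °C.

18.8 °C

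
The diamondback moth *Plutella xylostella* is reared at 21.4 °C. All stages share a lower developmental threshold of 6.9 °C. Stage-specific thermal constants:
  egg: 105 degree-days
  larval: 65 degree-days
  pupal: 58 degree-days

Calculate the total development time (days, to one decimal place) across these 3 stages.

Daily accumulation at 21.4 °C = 21.4 − 6.9 = 14.5 DD/day.
Total K = 105 + 65 + 58 = 228 DD.
Total duration = 228 / 14.5 = 15.724 ≈ 15.7 days.

15.7 days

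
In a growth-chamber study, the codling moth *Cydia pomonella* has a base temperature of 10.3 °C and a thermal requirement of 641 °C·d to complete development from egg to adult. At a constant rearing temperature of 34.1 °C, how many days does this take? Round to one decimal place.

Daily accumulation = 34.1 − 10.3 = 23.8 DD/day.
Duration = 641 / 23.8 = 26.933 ≈ 26.9 days.

26.9 days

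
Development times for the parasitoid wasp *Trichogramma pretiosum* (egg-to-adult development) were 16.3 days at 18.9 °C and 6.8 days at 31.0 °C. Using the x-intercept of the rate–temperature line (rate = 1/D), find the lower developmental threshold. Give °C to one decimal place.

Linear rate model ⇒ the product D·(T − T_b) is constant across temperatures.
16.3·(18.9 − T_b) = 6.8·(31.0 − T_b)
T_b = (16.3·18.9 − 6.8·31.0) / (16.3 − 6.8) = 97.27 / 9.5 = 10.239 °C ≈ 10.2 °C.

10.2 °C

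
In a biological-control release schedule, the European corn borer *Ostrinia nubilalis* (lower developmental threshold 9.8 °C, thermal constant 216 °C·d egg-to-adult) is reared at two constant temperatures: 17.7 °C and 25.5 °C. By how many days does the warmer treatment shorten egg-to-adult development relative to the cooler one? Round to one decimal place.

13.6 days

At 17.7 °C: 216 / (17.7 − 9.8) = 216 / 7.9 = 27.342 d.
At 25.5 °C: 216 / (25.5 − 9.8) = 216 / 15.7 = 13.758 d.
Difference = |27.342 − 13.758| = 13.584 ≈ 13.6 days.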